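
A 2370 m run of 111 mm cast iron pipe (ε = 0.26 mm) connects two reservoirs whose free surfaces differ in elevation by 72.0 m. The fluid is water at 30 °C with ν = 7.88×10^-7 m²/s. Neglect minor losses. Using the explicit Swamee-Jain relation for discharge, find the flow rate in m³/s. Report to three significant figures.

Q ≈ 0.0157 m³/s

Swamee-Jain (Type II): Q = -0.965·√(gD⁵h_f/L)·ln[ε/(3.7D) + √(3.17ν²L/(gD³h_f))]
√(gD⁵h_f/L) = √(9.81·0.111⁵·72.0/2370) = 0.002241
ε/(3.7D) = 6.33×10^-4; √(3.17ν²L/(gD³h_f)) = 6.95×10^-5
Q = -0.965·0.002241·ln(7.026×10^-4) = 0.01570 m³/s
Check: V = 1.62 m/s, Re = 2.29×10^5, f = 0.02531, h_f = 72.5 m ≈ 72.0 m ✓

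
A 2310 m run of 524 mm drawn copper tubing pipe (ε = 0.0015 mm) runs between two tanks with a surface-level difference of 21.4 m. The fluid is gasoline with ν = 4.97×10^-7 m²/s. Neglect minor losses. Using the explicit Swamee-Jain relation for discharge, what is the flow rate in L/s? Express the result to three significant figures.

Q ≈ 675 L/s

Swamee-Jain (Type II): Q = -0.965·√(gD⁵h_f/L)·ln[ε/(3.7D) + √(3.17ν²L/(gD³h_f))]
√(gD⁵h_f/L) = √(9.81·0.524⁵·21.4/2310) = 0.05992
ε/(3.7D) = 7.74×10^-7; √(3.17ν²L/(gD³h_f)) = 7.74×10^-6
Q = -0.965·0.05992·ln(8.512×10^-6) = 0.6750 m³/s
Check: V = 3.13 m/s, Re = 3.30×10^6, f = 0.009738, h_f = 21.4 m ≈ 21.4 m ✓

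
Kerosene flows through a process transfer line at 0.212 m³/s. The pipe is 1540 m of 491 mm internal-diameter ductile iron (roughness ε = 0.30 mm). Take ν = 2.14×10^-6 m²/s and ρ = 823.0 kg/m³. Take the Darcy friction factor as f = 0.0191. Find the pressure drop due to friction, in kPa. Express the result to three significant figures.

Δp ≈ 30.9 kPa

V = 4Q/(πD²) = 4·0.212/(π·0.491²) = 1.120 m/s
h_f = f(L/D)V²/(2g) = 0.01910·(1540/0.491)·1.120²/(2·9.81) = 3.828 m
Δp = ρg·h_f = 823.0·9.81·3.828 = 30.90 kPa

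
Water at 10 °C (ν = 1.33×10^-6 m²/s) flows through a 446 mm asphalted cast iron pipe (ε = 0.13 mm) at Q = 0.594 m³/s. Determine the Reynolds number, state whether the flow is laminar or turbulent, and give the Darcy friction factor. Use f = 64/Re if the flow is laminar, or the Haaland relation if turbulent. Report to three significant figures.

Re ≈ 1.27×10^6; turbulent; f ≈ 0.0154

V = 4Q/(πD²) = 3.802 m/s
Re = VD/ν = 3.802·0.446/1.33×10^-6 = 1.27×10^6
Re > 4000 → turbulent; ε/D = 2.91×10^-4
Haaland: f = 0.01539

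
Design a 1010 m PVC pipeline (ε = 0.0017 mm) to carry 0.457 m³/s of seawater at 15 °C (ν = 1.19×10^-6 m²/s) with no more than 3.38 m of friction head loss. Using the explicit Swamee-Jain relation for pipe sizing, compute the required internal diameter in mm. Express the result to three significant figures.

Swamee-Jain (Type III): D = 0.66·[ε^1.25·(LQ²/(gh_f))^4.75 + ν·Q^9.4·(L/(gh_f))^5.2]^0.04
LQ²/(gh_f) = 6.362; L/(gh_f) = 30.46
Term 1 = ε^1.25·(…)^4.75 = 4.03×10^-4; Term 2 = ν·Q^9.4·(…)^5.2 = 0.0393
D = 0.66·(4.03×10^-4 + 0.0393)^0.04 = 0.5801 m = 580 mm
Check: V = 1.73 m/s, Re = 8.43×10^5, f = 0.01201, h_f = 3.19 m ≈ 3.38 m ✓

D ≈ 580 mm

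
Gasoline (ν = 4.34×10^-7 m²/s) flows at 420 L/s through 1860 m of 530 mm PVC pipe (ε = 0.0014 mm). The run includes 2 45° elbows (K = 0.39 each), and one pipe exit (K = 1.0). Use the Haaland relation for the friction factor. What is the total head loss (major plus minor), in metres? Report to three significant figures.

H_L ≈ 6.93 m

V = 4Q/(πD²) = 1.904 m/s; V²/2g = 0.1847 m
Re = 2.32×10^6, ε/D = 2.64×10^-6 → f = 0.01018 (Haaland)
Major: h_f = f(L/D)·V²/2g = 0.01018·3509·0.1847 = 6.600 m
Minor: ΣK = 1.78; h_m = ΣK·V²/2g = 0.3288 m
Total H_L = 6.600 + 0.3288 = 6.929 m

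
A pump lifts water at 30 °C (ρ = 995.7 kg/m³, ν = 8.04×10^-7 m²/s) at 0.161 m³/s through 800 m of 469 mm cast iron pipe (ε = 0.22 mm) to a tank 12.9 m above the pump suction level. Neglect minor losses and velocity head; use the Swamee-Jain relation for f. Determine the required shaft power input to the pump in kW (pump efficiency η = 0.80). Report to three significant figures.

P_shaft ≈ 28.0 kW

V = 4Q/(πD²) = 0.9319 m/s; Re = 5.44×10^5; ε/D = 4.69×10^-4; f = 0.01751
h_f = f(L/D)V²/2g = 1.322 m
Total head H = z + h_f = 12.9 + 1.322 = 14.22 m
P_hyd = ρgQH = 995.7·9.81·0.161·14.22 = 22.37 kW
P_shaft = P_hyd/η = 22.37/0.80 = 27.96 kW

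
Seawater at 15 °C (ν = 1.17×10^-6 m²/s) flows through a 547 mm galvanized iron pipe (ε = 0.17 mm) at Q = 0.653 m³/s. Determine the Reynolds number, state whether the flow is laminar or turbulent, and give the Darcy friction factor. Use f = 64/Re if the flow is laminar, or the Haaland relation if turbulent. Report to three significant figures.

Re ≈ 1.30×10^6; turbulent; f ≈ 0.0156

V = 4Q/(πD²) = 2.779 m/s
Re = VD/ν = 2.779·0.547/1.17×10^-6 = 1.30×10^6
Re > 4000 → turbulent; ε/D = 3.11×10^-4
Haaland: f = 0.01556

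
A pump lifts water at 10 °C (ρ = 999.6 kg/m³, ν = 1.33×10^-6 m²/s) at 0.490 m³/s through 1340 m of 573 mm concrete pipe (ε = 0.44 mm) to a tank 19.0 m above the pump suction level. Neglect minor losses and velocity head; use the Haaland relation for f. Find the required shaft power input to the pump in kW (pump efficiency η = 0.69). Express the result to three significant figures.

V = 4Q/(πD²) = 1.900 m/s; Re = 8.19×10^5; ε/D = 7.68×10^-4; f = 0.01886
h_f = f(L/D)V²/2g = 8.117 m
Total head H = z + h_f = 19.0 + 8.117 = 27.12 m
P_hyd = ρgQH = 999.6·9.81·0.490·27.12 = 130.3 kW
P_shaft = P_hyd/η = 130.3/0.69 = 188.8 kW

P_shaft ≈ 189 kW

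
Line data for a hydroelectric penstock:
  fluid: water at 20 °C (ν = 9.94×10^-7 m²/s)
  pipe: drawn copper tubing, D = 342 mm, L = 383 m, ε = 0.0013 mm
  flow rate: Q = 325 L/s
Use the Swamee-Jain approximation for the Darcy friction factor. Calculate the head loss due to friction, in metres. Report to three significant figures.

V = 4Q/(πD²) = 4·0.325/(π·0.342²) = 3.538 m/s
Re = VD/ν = 3.538·0.342/9.94×10^-7 = 1.22×10^6 → turbulent
ε/D = 0.0013/342 = 3.80×10^-6
Swamee-Jain: f = 0.01134
h_f = f(L/D)V²/(2g) = 0.01134·(383/0.342)·3.538²/(2·9.81) = 8.102 m

h_f ≈ 8.10 m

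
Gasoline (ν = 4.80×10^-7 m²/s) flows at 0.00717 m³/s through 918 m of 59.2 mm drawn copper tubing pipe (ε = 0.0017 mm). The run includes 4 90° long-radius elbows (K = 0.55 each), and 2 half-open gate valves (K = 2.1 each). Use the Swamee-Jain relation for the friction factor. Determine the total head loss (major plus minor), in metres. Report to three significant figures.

H_L ≈ 80.2 m

V = 4Q/(πD²) = 2.605 m/s; V²/2g = 0.3458 m
Re = 3.21×10^5, ε/D = 2.87×10^-5 → f = 0.01454 (Swamee-Jain)
Major: h_f = f(L/D)·V²/2g = 0.01454·15507·0.3458 = 77.95 m
Minor: ΣK = 6.40; h_m = ΣK·V²/2g = 2.213 m
Total H_L = 77.95 + 2.213 = 80.17 m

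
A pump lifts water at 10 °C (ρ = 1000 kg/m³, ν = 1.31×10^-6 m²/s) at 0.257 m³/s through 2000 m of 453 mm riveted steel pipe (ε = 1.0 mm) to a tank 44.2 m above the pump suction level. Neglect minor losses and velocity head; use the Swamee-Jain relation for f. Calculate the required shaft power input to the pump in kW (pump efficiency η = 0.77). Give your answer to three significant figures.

V = 4Q/(πD²) = 1.595 m/s; Re = 5.51×10^5; ε/D = 0.00221; f = 0.02446
h_f = f(L/D)V²/2g = 14.00 m
Total head H = z + h_f = 44.2 + 14.00 = 58.20 m
P_hyd = ρgQH = 1000·9.81·0.257·58.20 = 146.7 kW
P_shaft = P_hyd/η = 146.7/0.77 = 190.6 kW

P_shaft ≈ 191 kW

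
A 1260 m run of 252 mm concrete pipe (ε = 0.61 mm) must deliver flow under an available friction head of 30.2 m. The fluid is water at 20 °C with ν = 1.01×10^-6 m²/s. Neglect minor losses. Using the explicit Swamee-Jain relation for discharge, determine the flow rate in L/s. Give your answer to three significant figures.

Swamee-Jain (Type II): Q = -0.965·√(gD⁵h_f/L)·ln[ε/(3.7D) + √(3.17ν²L/(gD³h_f))]
√(gD⁵h_f/L) = √(9.81·0.252⁵·30.2/1260) = 0.01546
ε/(3.7D) = 6.54×10^-4; √(3.17ν²L/(gD³h_f)) = 2.93×10^-5
Q = -0.965·0.01546·ln(6.835×10^-4) = 0.1087 m³/s
Check: V = 2.18 m/s, Re = 5.44×10^5, f = 0.02506, h_f = 30.3 m ≈ 30.2 m ✓

Q ≈ 109 L/s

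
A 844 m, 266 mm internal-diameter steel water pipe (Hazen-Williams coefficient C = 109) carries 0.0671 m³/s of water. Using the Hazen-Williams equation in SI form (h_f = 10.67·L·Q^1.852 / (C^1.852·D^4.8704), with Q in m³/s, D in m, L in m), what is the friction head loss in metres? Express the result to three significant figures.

h_f = 10.67·844·0.0671^1.852 / (109^1.852·0.266^4.8704) = 6.447 m

h_f ≈ 6.45 m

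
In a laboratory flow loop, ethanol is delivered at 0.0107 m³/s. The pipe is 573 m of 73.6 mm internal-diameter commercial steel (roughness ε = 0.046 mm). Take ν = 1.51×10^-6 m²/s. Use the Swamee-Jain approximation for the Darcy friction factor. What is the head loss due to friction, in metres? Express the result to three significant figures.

V = 4Q/(πD²) = 4·0.0107/(π·0.0736²) = 2.515 m/s
Re = VD/ν = 2.515·0.0736/1.51×10^-6 = 1.23×10^5 → turbulent
ε/D = 0.046/73.6 = 6.25×10^-4
Swamee-Jain: f = 0.02047
h_f = f(L/D)V²/(2g) = 0.02047·(573/0.0736)·2.515²/(2·9.81) = 51.37 m

h_f ≈ 51.4 m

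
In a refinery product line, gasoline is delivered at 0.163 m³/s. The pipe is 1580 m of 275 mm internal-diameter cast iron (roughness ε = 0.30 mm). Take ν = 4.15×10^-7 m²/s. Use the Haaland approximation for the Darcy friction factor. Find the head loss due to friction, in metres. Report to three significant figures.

V = 4Q/(πD²) = 4·0.163/(π·0.275²) = 2.744 m/s
Re = VD/ν = 2.744·0.275/4.15×10^-7 = 1.82×10^6 → turbulent
ε/D = 0.30/275 = 0.00109
Haaland: f = 0.02024
h_f = f(L/D)V²/(2g) = 0.02024·(1580/0.275)·2.744²/(2·9.81) = 44.63 m

h_f ≈ 44.6 m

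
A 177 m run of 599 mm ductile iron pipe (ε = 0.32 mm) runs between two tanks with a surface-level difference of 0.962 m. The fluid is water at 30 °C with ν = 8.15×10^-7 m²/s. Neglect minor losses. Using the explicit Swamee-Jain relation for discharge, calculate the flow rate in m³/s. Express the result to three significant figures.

Swamee-Jain (Type II): Q = -0.965·√(gD⁵h_f/L)·ln[ε/(3.7D) + √(3.17ν²L/(gD³h_f))]
√(gD⁵h_f/L) = √(9.81·0.599⁵·0.962/177) = 0.06412
ε/(3.7D) = 1.44×10^-4; √(3.17ν²L/(gD³h_f)) = 1.36×10^-5
Q = -0.965·0.06412·ln(1.579×10^-4) = 0.5416 m³/s
Check: V = 1.92 m/s, Re = 1.41×10^6, f = 0.01738, h_f = 0.967 m ≈ 0.962 m ✓

Q ≈ 0.542 m³/s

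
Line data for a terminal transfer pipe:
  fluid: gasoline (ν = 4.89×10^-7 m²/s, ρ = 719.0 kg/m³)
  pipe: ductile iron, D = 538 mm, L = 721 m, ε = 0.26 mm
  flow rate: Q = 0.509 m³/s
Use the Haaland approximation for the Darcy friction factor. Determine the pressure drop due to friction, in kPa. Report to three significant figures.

V = 4Q/(πD²) = 4·0.509/(π·0.538²) = 2.239 m/s
Re = VD/ν = 2.239·0.538/4.89×10^-7 = 2.46×10^6 → turbulent
ε/D = 0.26/538 = 4.83×10^-4
Haaland: f = 0.01679
h_f = f(L/D)V²/(2g) = 0.01679·(721/0.538)·2.239²/(2·9.81) = 5.751 m
Δp = ρg·h_f = 719.0·9.81·5.751 = 40.56 kPa

Δp ≈ 40.6 kPa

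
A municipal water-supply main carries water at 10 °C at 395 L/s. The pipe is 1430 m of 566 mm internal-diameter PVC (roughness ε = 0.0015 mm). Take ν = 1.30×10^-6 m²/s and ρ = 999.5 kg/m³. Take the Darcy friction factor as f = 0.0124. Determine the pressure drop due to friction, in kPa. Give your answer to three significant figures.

Δp ≈ 38.6 kPa

V = 4Q/(πD²) = 4·0.395/(π·0.566²) = 1.570 m/s
h_f = f(L/D)V²/(2g) = 0.01240·(1430/0.566)·1.570²/(2·9.81) = 3.935 m
Δp = ρg·h_f = 999.5·9.81·3.935 = 38.59 kPa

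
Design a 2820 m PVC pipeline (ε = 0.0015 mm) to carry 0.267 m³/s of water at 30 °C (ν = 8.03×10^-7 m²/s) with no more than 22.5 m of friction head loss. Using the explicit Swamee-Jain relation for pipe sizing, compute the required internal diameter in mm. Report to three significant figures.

D ≈ 390 mm

Swamee-Jain (Type III): D = 0.66·[ε^1.25·(LQ²/(gh_f))^4.75 + ν·Q^9.4·(L/(gh_f))^5.2]^0.04
LQ²/(gh_f) = 0.9108; L/(gh_f) = 12.78
Term 1 = ε^1.25·(…)^4.75 = 3.37×10^-8; Term 2 = ν·Q^9.4·(…)^5.2 = 1.85×10^-6
D = 0.66·(3.37×10^-8 + 1.85×10^-6)^0.04 = 0.3895 m = 390 mm
Check: V = 2.24 m/s, Re = 1.09×10^6, f = 0.01155, h_f = 21.4 m ≈ 22.5 m ✓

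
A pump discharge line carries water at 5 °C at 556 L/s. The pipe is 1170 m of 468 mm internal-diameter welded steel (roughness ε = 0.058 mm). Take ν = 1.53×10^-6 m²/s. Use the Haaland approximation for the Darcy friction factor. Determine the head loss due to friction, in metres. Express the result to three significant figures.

V = 4Q/(πD²) = 4·0.556/(π·0.468²) = 3.232 m/s
Re = VD/ν = 3.232·0.468/1.53×10^-6 = 9.89×10^5 → turbulent
ε/D = 0.058/468 = 1.24×10^-4
Haaland: f = 0.01368
h_f = f(L/D)V²/(2g) = 0.01368·(1170/0.468)·3.232²/(2·9.81) = 18.21 m

h_f ≈ 18.2 m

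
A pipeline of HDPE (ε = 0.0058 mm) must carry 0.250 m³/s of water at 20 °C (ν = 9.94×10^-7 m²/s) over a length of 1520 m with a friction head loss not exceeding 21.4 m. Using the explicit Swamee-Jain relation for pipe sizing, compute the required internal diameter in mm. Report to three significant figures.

Swamee-Jain (Type III): D = 0.66·[ε^1.25·(LQ²/(gh_f))^4.75 + ν·Q^9.4·(L/(gh_f))^5.2]^0.04
LQ²/(gh_f) = 0.4525; L/(gh_f) = 7.240
Term 1 = ε^1.25·(…)^4.75 = 6.59×10^-9; Term 2 = ν·Q^9.4·(…)^5.2 = 6.44×10^-8
D = 0.66·(6.59×10^-9 + 6.44×10^-8)^0.04 = 0.3417 m = 342 mm
Check: V = 2.73 m/s, Re = 9.37×10^5, f = 0.01213, h_f = 20.4 m ≈ 21.4 m ✓

D ≈ 342 mm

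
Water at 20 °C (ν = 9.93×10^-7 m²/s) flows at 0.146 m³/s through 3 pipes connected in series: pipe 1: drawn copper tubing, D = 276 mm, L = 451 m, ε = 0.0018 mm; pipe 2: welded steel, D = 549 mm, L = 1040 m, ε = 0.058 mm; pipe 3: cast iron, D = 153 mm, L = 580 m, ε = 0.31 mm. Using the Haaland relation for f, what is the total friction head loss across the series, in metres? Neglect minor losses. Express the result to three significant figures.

H ≈ 295 m

Pipe 1: V = 2.440 m/s, Re = 6.78×10^5, ε/D = 6.52×10^-6, f = 0.01247, h_1 = f(L/D)V²/2g = 6.184 m
Pipe 2: V = 0.6168 m/s, Re = 3.41×10^5, ε/D = 1.06×10^-4, f = 0.01502, h_2 = f(L/D)V²/2g = 0.5515 m
Pipe 3: V = 7.941 m/s, Re = 1.22×10^6, ε/D = 0.00203, f = 0.02368, h_3 = f(L/D)V²/2g = 288.5 m
Series → Q common, losses add: H = Σh = 295.3 m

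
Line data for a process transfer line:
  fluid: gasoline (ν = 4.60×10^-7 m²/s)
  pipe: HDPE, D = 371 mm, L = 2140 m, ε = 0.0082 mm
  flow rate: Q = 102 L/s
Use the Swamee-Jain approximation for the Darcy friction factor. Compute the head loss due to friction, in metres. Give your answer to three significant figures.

h_f ≈ 3.30 m

V = 4Q/(πD²) = 4·0.102/(π·0.371²) = 0.9435 m/s
Re = VD/ν = 0.9435·0.371/4.60×10^-7 = 7.61×10^5 → turbulent
ε/D = 0.0082/371 = 2.21×10^-5
Swamee-Jain: f = 0.01260
h_f = f(L/D)V²/(2g) = 0.01260·(2140/0.371)·0.9435²/(2·9.81) = 3.299 m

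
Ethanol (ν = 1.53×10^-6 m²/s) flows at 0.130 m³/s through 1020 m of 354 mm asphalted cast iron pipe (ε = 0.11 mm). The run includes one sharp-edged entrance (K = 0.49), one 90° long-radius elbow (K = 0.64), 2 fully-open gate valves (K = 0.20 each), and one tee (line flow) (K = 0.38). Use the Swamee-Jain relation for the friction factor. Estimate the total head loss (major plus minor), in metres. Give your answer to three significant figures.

H_L ≈ 4.55 m

V = 4Q/(πD²) = 1.321 m/s; V²/2g = 0.08892 m
Re = 3.06×10^5, ε/D = 3.11×10^-4 → f = 0.01711 (Swamee-Jain)
Major: h_f = f(L/D)·V²/2g = 0.01711·2881·0.08892 = 4.383 m
Minor: ΣK = 1.91; h_m = ΣK·V²/2g = 0.1698 m
Total H_L = 4.383 + 0.1698 = 4.553 m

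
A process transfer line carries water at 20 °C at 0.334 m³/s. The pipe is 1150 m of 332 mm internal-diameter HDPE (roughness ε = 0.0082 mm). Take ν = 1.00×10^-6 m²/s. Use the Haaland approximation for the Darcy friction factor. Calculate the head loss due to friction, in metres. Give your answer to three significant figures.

V = 4Q/(πD²) = 4·0.334/(π·0.332²) = 3.858 m/s
Re = VD/ν = 3.858·0.332/1.00×10^-6 = 1.28×10^6 → turbulent
ε/D = 0.0082/332 = 2.47×10^-5
Haaland: f = 0.01167
h_f = f(L/D)V²/(2g) = 0.01167·(1150/0.332)·3.858²/(2·9.81) = 30.66 m

h_f ≈ 30.7 m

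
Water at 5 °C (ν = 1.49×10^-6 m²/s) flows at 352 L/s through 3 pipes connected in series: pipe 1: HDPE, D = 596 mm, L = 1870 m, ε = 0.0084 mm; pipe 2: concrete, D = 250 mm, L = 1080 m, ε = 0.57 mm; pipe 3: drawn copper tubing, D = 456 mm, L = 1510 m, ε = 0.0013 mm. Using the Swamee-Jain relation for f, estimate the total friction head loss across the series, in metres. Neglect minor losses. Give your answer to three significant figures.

H ≈ 290 m

Pipe 1: V = 1.262 m/s, Re = 5.05×10^5, ε/D = 1.41×10^-5, f = 0.01330, h_1 = f(L/D)V²/2g = 3.385 m
Pipe 2: V = 7.171 m/s, Re = 1.20×10^6, ε/D = 0.00228, f = 0.02446, h_2 = f(L/D)V²/2g = 277.0 m
Pipe 3: V = 2.155 m/s, Re = 6.60×10^5, ε/D = 2.85×10^-6, f = 0.01252, h_3 = f(L/D)V²/2g = 9.817 m
Series → Q common, losses add: H = Σh = 290.2 m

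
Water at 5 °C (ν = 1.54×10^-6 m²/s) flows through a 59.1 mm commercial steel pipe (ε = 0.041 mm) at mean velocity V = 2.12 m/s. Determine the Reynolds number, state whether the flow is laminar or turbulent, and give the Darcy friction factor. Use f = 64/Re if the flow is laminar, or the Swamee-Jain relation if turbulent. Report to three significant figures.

Re = VD/ν = 2.120·0.0591/1.54×10^-6 = 8.14×10^4
Re > 4000 → turbulent; ε/D = 6.94×10^-4
Swamee-Jain: f = 0.02174

Re ≈ 8.14×10^4; turbulent; f ≈ 0.0217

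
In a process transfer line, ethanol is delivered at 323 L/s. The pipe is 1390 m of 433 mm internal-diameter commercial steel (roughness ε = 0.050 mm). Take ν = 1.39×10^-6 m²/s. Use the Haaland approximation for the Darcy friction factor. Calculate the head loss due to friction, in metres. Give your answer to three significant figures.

h_f ≈ 11.0 m

V = 4Q/(πD²) = 4·0.323/(π·0.433²) = 2.193 m/s
Re = VD/ν = 2.193·0.433/1.39×10^-6 = 6.83×10^5 → turbulent
ε/D = 0.050/433 = 1.15×10^-4
Haaland: f = 0.01399
h_f = f(L/D)V²/(2g) = 0.01399·(1390/0.433)·2.193²/(2·9.81) = 11.01 m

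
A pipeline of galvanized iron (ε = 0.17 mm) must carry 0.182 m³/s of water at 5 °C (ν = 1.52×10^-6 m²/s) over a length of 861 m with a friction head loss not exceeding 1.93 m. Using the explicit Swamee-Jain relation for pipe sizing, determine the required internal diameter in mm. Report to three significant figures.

Swamee-Jain (Type III): D = 0.66·[ε^1.25·(LQ²/(gh_f))^4.75 + ν·Q^9.4·(L/(gh_f))^5.2]^0.04
LQ²/(gh_f) = 1.506; L/(gh_f) = 45.48
Term 1 = ε^1.25·(…)^4.75 = 1.36×10^-4; Term 2 = ν·Q^9.4·(…)^5.2 = 7.03×10^-5
D = 0.66·(1.36×10^-4 + 7.03×10^-5)^0.04 = 0.4700 m = 470 mm
Check: V = 1.05 m/s, Re = 3.24×10^5, f = 0.01737, h_f = 1.78 m ≈ 1.93 m ✓

D ≈ 470 mm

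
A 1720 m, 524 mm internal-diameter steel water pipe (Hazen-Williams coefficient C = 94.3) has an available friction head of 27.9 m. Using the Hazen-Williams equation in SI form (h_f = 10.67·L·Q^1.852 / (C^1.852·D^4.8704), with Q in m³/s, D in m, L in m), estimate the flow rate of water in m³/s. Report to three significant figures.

Rearranging: Q = [h_f·C^1.852·D^4.8704 / (10.67·L)]^(1/1.852)
Q = [27.9·94.3^1.852·0.524^4.8704 / (10.67·1720)]^0.540 = 0.5185 m³/s

Q ≈ 0.519 m³/s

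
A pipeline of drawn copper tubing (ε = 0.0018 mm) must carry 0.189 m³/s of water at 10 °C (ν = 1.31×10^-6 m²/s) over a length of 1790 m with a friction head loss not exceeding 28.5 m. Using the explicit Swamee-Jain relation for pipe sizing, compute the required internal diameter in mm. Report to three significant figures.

D ≈ 302 mm

Swamee-Jain (Type III): D = 0.66·[ε^1.25·(LQ²/(gh_f))^4.75 + ν·Q^9.4·(L/(gh_f))^5.2]^0.04
LQ²/(gh_f) = 0.2287; L/(gh_f) = 6.402
Term 1 = ε^1.25·(…)^4.75 = 5.96×10^-11; Term 2 = ν·Q^9.4·(…)^5.2 = 3.23×10^-9
D = 0.66·(5.96×10^-11 + 3.23×10^-9)^0.04 = 0.3021 m = 302 mm
Check: V = 2.64 m/s, Re = 6.08×10^5, f = 0.01275, h_f = 26.8 m ≈ 28.5 m ✓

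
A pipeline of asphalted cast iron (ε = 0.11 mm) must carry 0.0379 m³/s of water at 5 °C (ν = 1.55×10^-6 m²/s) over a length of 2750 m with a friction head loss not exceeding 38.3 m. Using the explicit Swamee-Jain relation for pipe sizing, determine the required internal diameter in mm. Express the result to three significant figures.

D ≈ 179 mm

Swamee-Jain (Type III): D = 0.66·[ε^1.25·(LQ²/(gh_f))^4.75 + ν·Q^9.4·(L/(gh_f))^5.2]^0.04
LQ²/(gh_f) = 0.01051; L/(gh_f) = 7.319
Term 1 = ε^1.25·(…)^4.75 = 4.52×10^-15; Term 2 = ν·Q^9.4·(…)^5.2 = 2.11×10^-15
D = 0.66·(4.52×10^-15 + 2.11×10^-15)^0.04 = 0.1788 m = 179 mm
Check: V = 1.51 m/s, Re = 1.74×10^5, f = 0.01974, h_f = 35.2 m ≈ 38.3 m ✓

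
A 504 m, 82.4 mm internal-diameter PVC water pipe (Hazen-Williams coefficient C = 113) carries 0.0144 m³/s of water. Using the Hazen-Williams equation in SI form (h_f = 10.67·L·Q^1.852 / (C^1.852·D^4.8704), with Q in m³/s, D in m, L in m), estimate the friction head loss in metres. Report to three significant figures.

h_f ≈ 62.7 m

h_f = 10.67·504·0.0144^1.852 / (113^1.852·0.0824^4.8704) = 62.73 m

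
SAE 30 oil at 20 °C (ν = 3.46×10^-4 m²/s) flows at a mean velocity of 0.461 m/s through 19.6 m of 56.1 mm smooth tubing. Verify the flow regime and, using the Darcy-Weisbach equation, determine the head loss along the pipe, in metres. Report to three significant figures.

Re = VD/ν = 0.461·0.05610/3.46×10^-4 = 74.7 → laminar (Re < 2300)
f = 64/Re = 0.8562
h_f = f(L/D)V²/(2g) = 0.8562·(19.6/0.05610)·0.461²/(2·9.81) = 3.240 m

h_f ≈ 3.24 m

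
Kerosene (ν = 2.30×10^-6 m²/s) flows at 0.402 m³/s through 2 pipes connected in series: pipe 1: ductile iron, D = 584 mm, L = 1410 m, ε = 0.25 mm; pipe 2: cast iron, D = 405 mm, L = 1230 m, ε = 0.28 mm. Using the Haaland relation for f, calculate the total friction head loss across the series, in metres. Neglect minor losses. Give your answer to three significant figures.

H ≈ 32.9 m

Pipe 1: V = 1.501 m/s, Re = 3.81×10^5, ε/D = 4.28×10^-4, f = 0.01736, h_1 = f(L/D)V²/2g = 4.812 m
Pipe 2: V = 3.121 m/s, Re = 5.49×10^5, ε/D = 6.91×10^-4, f = 0.01864, h_2 = f(L/D)V²/2g = 28.09 m
Series → Q common, losses add: H = Σh = 32.91 m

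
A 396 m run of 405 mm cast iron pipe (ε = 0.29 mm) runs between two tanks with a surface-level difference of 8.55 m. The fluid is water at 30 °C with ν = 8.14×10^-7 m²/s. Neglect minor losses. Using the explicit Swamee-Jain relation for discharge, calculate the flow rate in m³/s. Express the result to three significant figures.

Q ≈ 0.394 m³/s

Swamee-Jain (Type II): Q = -0.965·√(gD⁵h_f/L)·ln[ε/(3.7D) + √(3.17ν²L/(gD³h_f))]
√(gD⁵h_f/L) = √(9.81·0.405⁵·8.55/396) = 0.04804
ε/(3.7D) = 1.94×10^-4; √(3.17ν²L/(gD³h_f)) = 1.22×10^-5
Q = -0.965·0.04804·ln(2.057×10^-4) = 0.3935 m³/s
Check: V = 3.05 m/s, Re = 1.52×10^6, f = 0.01847, h_f = 8.59 m ≈ 8.55 m ✓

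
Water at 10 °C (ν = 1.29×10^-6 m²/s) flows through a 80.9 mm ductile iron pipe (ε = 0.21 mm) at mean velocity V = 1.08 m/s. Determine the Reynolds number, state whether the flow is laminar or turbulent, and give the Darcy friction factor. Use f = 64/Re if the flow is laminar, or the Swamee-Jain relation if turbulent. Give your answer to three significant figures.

Re = VD/ν = 1.080·0.0809/1.29×10^-6 = 6.77×10^4
Re > 4000 → turbulent; ε/D = 0.00260
Swamee-Jain: f = 0.02745

Re ≈ 6.77×10^4; turbulent; f ≈ 0.0274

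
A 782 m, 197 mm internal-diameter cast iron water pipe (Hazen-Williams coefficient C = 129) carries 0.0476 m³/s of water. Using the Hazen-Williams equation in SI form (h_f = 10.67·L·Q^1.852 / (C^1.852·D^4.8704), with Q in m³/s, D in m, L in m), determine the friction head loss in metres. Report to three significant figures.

h_f = 10.67·782·0.0476^1.852 / (129^1.852·0.197^4.8704) = 9.994 m

h_f ≈ 9.99 m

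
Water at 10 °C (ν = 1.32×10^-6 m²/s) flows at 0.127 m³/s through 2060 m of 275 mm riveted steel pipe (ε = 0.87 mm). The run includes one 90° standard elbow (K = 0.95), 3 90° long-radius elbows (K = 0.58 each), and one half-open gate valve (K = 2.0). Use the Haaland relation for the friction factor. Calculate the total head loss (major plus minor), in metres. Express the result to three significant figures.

V = 4Q/(πD²) = 2.138 m/s; V²/2g = 0.2330 m
Re = 4.45×10^5, ε/D = 0.00316 → f = 0.02688 (Haaland)
Major: h_f = f(L/D)·V²/2g = 0.02688·7491·0.2330 = 46.92 m
Minor: ΣK = 4.69; h_m = ΣK·V²/2g = 1.093 m
Total H_L = 46.92 + 1.093 = 48.01 m

H_L ≈ 48.0 m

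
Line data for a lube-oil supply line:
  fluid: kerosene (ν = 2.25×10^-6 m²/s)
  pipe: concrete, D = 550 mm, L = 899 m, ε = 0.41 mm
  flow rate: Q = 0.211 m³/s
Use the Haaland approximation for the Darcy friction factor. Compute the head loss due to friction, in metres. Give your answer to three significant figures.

V = 4Q/(πD²) = 4·0.211/(π·0.550²) = 0.8881 m/s
Re = VD/ν = 0.8881·0.550/2.25×10^-6 = 2.17×10^5 → turbulent
ε/D = 0.41/550 = 7.45×10^-4
Haaland: f = 0.01973
h_f = f(L/D)V²/(2g) = 0.01973·(899/0.550)·0.8881²/(2·9.81) = 1.296 m

h_f ≈ 1.30 m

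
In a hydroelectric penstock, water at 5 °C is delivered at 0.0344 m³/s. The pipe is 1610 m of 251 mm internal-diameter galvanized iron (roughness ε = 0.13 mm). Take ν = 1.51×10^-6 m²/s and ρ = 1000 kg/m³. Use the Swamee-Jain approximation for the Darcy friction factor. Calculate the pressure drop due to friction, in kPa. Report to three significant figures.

Δp ≈ 31.2 kPa

V = 4Q/(πD²) = 4·0.0344/(π·0.251²) = 0.6952 m/s
Re = VD/ν = 0.6952·0.251/1.51×10^-6 = 1.16×10^5 → turbulent
ε/D = 0.13/251 = 5.18×10^-4
Swamee-Jain: f = 0.02013
h_f = f(L/D)V²/(2g) = 0.02013·(1610/0.251)·0.6952²/(2·9.81) = 3.181 m
Δp = ρg·h_f = 1000·9.81·3.181 = 31.21 kPa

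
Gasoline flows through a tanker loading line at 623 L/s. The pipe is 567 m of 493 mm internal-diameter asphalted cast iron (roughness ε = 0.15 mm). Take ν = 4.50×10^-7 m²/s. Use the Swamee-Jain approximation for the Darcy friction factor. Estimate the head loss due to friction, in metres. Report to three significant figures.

V = 4Q/(πD²) = 4·0.623/(π·0.493²) = 3.264 m/s
Re = VD/ν = 3.264·0.493/4.50×10^-7 = 3.58×10^6 → turbulent
ε/D = 0.15/493 = 3.04×10^-4
Swamee-Jain: f = 0.01526
h_f = f(L/D)V²/(2g) = 0.01526·(567/0.493)·3.264²/(2·9.81) = 9.525 m

h_f ≈ 9.52 m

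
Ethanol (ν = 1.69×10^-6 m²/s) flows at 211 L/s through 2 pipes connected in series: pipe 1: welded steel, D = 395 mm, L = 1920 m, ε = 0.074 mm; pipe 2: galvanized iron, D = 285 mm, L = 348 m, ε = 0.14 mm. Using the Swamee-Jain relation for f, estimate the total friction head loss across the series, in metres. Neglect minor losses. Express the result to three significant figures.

H ≈ 23.5 m

Pipe 1: V = 1.722 m/s, Re = 4.02×10^5, ε/D = 1.87×10^-4, f = 0.01571, h_1 = f(L/D)V²/2g = 11.54 m
Pipe 2: V = 3.308 m/s, Re = 5.58×10^5, ε/D = 4.91×10^-4, f = 0.01763, h_2 = f(L/D)V²/2g = 12.00 m
Series → Q common, losses add: H = Σh = 23.54 m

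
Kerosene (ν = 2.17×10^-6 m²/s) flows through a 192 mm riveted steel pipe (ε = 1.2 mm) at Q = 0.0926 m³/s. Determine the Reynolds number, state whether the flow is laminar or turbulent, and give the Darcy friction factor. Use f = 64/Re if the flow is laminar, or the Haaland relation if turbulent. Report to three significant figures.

Re ≈ 2.83×10^5; turbulent; f ≈ 0.0329

V = 4Q/(πD²) = 3.198 m/s
Re = VD/ν = 3.198·0.192/2.17×10^-6 = 2.83×10^5
Re > 4000 → turbulent; ε/D = 0.00625
Haaland: f = 0.03286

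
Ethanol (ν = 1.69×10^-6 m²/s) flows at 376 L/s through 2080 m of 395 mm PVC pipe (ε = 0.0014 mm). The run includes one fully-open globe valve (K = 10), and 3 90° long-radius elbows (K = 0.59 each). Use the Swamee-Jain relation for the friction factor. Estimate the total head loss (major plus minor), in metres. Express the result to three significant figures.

V = 4Q/(πD²) = 3.068 m/s; V²/2g = 0.4799 m
Re = 7.17×10^5, ε/D = 3.54×10^-6 → f = 0.01236 (Swamee-Jain)
Major: h_f = f(L/D)·V²/2g = 0.01236·5266·0.4799 = 31.23 m
Minor: ΣK = 11.8; h_m = ΣK·V²/2g = 5.648 m
Total H_L = 31.23 + 5.648 = 36.87 m

H_L ≈ 36.9 m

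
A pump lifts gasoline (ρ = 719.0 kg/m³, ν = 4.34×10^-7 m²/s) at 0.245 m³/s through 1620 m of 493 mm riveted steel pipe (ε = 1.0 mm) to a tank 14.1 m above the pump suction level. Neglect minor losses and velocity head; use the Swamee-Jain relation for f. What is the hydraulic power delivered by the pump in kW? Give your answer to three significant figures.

P_hyd ≈ 35.7 kW

V = 4Q/(πD²) = 1.283 m/s; Re = 1.46×10^6; ε/D = 0.00203; f = 0.02369
h_f = f(L/D)V²/2g = 6.537 m
Total head H = z + h_f = 14.1 + 6.537 = 20.64 m
P_hyd = ρgQH = 719.0·9.81·0.245·20.64 = 35.66 kW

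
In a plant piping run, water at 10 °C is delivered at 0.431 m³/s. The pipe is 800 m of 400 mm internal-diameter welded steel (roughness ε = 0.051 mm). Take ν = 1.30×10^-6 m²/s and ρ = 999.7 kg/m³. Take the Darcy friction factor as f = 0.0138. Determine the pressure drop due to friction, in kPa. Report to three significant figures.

V = 4Q/(πD²) = 4·0.431/(π·0.400²) = 3.430 m/s
h_f = f(L/D)V²/(2g) = 0.01380·(800/0.400)·3.430²/(2·9.81) = 16.55 m
Δp = ρg·h_f = 999.7·9.81·16.55 = 162.3 kPa

Δp ≈ 162 kPa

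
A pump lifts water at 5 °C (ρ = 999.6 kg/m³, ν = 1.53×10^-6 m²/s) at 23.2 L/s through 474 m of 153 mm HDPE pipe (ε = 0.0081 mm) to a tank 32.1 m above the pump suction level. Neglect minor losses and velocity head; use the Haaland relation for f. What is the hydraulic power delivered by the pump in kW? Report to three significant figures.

P_hyd ≈ 8.29 kW

V = 4Q/(πD²) = 1.262 m/s; Re = 1.26×10^5; ε/D = 5.29×10^-5; f = 0.01725
h_f = f(L/D)V²/2g = 4.337 m
Total head H = z + h_f = 32.1 + 4.337 = 36.44 m
P_hyd = ρgQH = 999.6·9.81·0.0232·36.44 = 8.289 kW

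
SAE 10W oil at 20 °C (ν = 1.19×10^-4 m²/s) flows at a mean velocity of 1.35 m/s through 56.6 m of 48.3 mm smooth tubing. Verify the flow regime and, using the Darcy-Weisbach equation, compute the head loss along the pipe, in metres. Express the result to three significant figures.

h_f ≈ 12.7 m

Re = VD/ν = 1.35·0.04830/1.19×10^-4 = 548 → laminar (Re < 2300)
f = 64/Re = 0.1168
h_f = f(L/D)V²/(2g) = 0.1168·(56.6/0.04830)·1.35²/(2·9.81) = 12.71 m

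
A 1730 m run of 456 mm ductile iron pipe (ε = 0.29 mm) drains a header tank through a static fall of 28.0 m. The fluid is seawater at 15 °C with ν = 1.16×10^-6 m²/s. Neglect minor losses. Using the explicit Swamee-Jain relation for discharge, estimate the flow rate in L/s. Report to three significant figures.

Swamee-Jain (Type II): Q = -0.965·√(gD⁵h_f/L)·ln[ε/(3.7D) + √(3.17ν²L/(gD³h_f))]
√(gD⁵h_f/L) = √(9.81·0.456⁵·28.0/1730) = 0.05595
ε/(3.7D) = 1.72×10^-4; √(3.17ν²L/(gD³h_f)) = 1.68×10^-5
Q = -0.965·0.05595·ln(1.887×10^-4) = 0.4630 m³/s
Check: V = 2.84 m/s, Re = 1.11×10^6, f = 0.01811, h_f = 28.1 m ≈ 28.0 m ✓

Q ≈ 463 L/s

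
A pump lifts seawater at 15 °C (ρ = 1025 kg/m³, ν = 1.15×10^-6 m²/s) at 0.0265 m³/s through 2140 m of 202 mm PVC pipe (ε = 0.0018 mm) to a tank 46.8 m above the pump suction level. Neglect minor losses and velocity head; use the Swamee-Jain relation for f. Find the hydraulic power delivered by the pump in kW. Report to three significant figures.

V = 4Q/(πD²) = 0.8269 m/s; Re = 1.45×10^5; ε/D = 8.91×10^-6; f = 0.01662
h_f = f(L/D)V²/2g = 6.134 m
Total head H = z + h_f = 46.8 + 6.134 = 52.93 m
P_hyd = ρgQH = 1025·9.81·0.0265·52.93 = 14.11 kW

P_hyd ≈ 14.1 kW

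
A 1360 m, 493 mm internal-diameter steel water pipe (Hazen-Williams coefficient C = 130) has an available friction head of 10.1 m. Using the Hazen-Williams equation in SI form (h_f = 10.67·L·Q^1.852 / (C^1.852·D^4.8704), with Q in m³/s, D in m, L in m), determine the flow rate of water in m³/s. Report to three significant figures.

Rearranging: Q = [h_f·C^1.852·D^4.8704 / (10.67·L)]^(1/1.852)
Q = [10.1·130^1.852·0.493^4.8704 / (10.67·1360)]^0.540 = 0.3993 m³/s

Q ≈ 0.399 m³/s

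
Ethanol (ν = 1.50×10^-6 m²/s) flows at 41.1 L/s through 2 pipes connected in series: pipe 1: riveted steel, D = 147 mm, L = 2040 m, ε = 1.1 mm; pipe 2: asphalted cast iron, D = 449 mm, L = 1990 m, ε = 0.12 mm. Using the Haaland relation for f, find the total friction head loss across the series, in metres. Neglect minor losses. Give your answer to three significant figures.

H ≈ 145 m

Pipe 1: V = 2.422 m/s, Re = 2.37×10^5, ε/D = 0.00748, f = 0.03480, h_1 = f(L/D)V²/2g = 144.3 m
Pipe 2: V = 0.2596 m/s, Re = 7.77×10^4, ε/D = 2.67×10^-4, f = 0.01986, h_2 = f(L/D)V²/2g = 0.3022 m
Series → Q common, losses add: H = Σh = 144.6 m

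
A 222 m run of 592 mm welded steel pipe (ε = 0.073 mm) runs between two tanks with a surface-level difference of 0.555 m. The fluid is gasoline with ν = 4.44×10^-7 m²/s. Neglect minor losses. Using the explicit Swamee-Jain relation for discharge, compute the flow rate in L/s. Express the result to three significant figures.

Q ≈ 408 L/s

Swamee-Jain (Type II): Q = -0.965·√(gD⁵h_f/L)·ln[ε/(3.7D) + √(3.17ν²L/(gD³h_f))]
√(gD⁵h_f/L) = √(9.81·0.592⁵·0.555/222) = 0.04223
ε/(3.7D) = 3.33×10^-5; √(3.17ν²L/(gD³h_f)) = 1.11×10^-5
Q = -0.965·0.04223·ln(4.441×10^-5) = 0.4084 m³/s
Check: V = 1.48 m/s, Re = 1.98×10^6, f = 0.01327, h_f = 0.558 m ≈ 0.555 m ✓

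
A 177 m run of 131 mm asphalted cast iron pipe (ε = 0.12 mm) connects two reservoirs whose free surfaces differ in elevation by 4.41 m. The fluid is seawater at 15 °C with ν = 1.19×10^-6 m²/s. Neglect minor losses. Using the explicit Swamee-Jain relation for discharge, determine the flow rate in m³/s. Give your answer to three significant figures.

Q ≈ 0.0237 m³/s

Swamee-Jain (Type II): Q = -0.965·√(gD⁵h_f/L)·ln[ε/(3.7D) + √(3.17ν²L/(gD³h_f))]
√(gD⁵h_f/L) = √(9.81·0.131⁵·4.41/177) = 0.003071
ε/(3.7D) = 2.48×10^-4; √(3.17ν²L/(gD³h_f)) = 9.04×10^-5
Q = -0.965·0.003071·ln(3.380×10^-4) = 0.02368 m³/s
Check: V = 1.76 m/s, Re = 1.93×10^5, f = 0.02090, h_f = 4.44 m ≈ 4.41 m ✓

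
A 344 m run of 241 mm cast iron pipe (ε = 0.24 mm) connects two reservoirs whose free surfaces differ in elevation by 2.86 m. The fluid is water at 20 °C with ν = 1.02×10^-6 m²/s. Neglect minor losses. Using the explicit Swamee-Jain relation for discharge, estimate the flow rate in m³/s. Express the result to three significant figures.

Swamee-Jain (Type II): Q = -0.965·√(gD⁵h_f/L)·ln[ε/(3.7D) + √(3.17ν²L/(gD³h_f))]
√(gD⁵h_f/L) = √(9.81·0.241⁵·2.86/344) = 0.008143
ε/(3.7D) = 2.69×10^-4; √(3.17ν²L/(gD³h_f)) = 5.37×10^-5
Q = -0.965·0.008143·ln(3.229×10^-4) = 0.06316 m³/s
Check: V = 1.38 m/s, Re = 3.27×10^5, f = 0.02065, h_f = 2.88 m ≈ 2.86 m ✓

Q ≈ 0.0632 m³/s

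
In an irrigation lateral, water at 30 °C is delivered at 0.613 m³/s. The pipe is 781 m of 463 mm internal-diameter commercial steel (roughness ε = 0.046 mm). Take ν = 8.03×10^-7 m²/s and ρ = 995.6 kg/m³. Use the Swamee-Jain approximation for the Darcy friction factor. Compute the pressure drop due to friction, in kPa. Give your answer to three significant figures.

V = 4Q/(πD²) = 4·0.613/(π·0.463²) = 3.641 m/s
Re = VD/ν = 3.641·0.463/8.03×10^-7 = 2.10×10^6 → turbulent
ε/D = 0.046/463 = 9.94×10^-5
Swamee-Jain: f = 0.01283
h_f = f(L/D)V²/(2g) = 0.01283·(781/0.463)·3.641²/(2·9.81) = 14.63 m
Δp = ρg·h_f = 995.6·9.81·14.63 = 142.8 kPa

Δp ≈ 143 kPa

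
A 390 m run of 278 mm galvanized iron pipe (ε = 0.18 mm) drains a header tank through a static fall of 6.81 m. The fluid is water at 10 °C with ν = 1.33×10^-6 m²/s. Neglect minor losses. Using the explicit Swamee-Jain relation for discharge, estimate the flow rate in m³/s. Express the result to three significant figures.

Swamee-Jain (Type II): Q = -0.965·√(gD⁵h_f/L)·ln[ε/(3.7D) + √(3.17ν²L/(gD³h_f))]
√(gD⁵h_f/L) = √(9.81·0.278⁵·6.81/390) = 0.01687
ε/(3.7D) = 1.75×10^-4; √(3.17ν²L/(gD³h_f)) = 3.90×10^-5
Q = -0.965·0.01687·ln(2.140×10^-4) = 0.1375 m³/s
Check: V = 2.27 m/s, Re = 4.74×10^5, f = 0.01868, h_f = 6.86 m ≈ 6.81 m ✓

Q ≈ 0.138 m³/s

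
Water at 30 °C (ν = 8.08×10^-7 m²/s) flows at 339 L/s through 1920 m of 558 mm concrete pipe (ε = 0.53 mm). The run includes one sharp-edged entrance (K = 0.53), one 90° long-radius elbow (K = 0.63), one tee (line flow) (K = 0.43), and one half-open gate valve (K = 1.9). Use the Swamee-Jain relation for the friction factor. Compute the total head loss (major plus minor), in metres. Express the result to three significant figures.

H_L ≈ 7.02 m

V = 4Q/(πD²) = 1.386 m/s; V²/2g = 0.09795 m
Re = 9.57×10^5, ε/D = 9.50×10^-4 → f = 0.01981 (Swamee-Jain)
Major: h_f = f(L/D)·V²/2g = 0.01981·3441·0.09795 = 6.678 m
Minor: ΣK = 3.49; h_m = ΣK·V²/2g = 0.3418 m
Total H_L = 6.678 + 0.3418 = 7.019 m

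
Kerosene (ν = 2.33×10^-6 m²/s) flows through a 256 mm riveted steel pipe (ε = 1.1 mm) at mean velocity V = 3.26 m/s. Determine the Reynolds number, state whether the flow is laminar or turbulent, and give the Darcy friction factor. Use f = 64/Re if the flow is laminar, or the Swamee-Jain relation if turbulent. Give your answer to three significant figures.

Re = VD/ν = 3.260·0.256/2.33×10^-6 = 3.58×10^5
Re > 4000 → turbulent; ε/D = 0.00430
Swamee-Jain: f = 0.02944

Re ≈ 3.58×10^5; turbulent; f ≈ 0.0294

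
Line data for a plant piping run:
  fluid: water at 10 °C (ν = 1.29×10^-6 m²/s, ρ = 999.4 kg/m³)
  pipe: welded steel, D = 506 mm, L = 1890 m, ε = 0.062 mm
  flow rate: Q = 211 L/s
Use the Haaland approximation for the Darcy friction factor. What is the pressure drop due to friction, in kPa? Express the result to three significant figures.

V = 4Q/(πD²) = 4·0.211/(π·0.506²) = 1.049 m/s
Re = VD/ν = 1.049·0.506/1.29×10^-6 = 4.12×10^5 → turbulent
ε/D = 0.062/506 = 1.23×10^-4
Haaland: f = 0.01483
h_f = f(L/D)V²/(2g) = 0.01483·(1890/0.506)·1.049²/(2·9.81) = 3.108 m
Δp = ρg·h_f = 999.4·9.81·3.108 = 30.47 kPa

Δp ≈ 30.5 kPa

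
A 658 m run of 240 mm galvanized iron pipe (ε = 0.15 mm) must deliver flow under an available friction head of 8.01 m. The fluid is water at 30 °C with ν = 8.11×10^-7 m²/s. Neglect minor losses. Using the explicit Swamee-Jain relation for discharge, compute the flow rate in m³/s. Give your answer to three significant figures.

Swamee-Jain (Type II): Q = -0.965·√(gD⁵h_f/L)·ln[ε/(3.7D) + √(3.17ν²L/(gD³h_f))]
√(gD⁵h_f/L) = √(9.81·0.240⁵·8.01/658) = 0.009751
ε/(3.7D) = 1.69×10^-4; √(3.17ν²L/(gD³h_f)) = 3.55×10^-5
Q = -0.965·0.009751·ln(2.045×10^-4) = 0.07994 m³/s
Check: V = 1.77 m/s, Re = 5.23×10^5, f = 0.01848, h_f = 8.06 m ≈ 8.01 m ✓

Q ≈ 0.0799 m³/s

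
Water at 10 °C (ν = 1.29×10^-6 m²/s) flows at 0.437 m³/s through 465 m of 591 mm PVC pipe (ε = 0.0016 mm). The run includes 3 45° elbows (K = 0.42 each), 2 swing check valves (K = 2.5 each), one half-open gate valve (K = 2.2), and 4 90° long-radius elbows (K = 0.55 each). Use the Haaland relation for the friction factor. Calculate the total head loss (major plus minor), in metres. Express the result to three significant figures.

H_L ≈ 2.63 m

V = 4Q/(πD²) = 1.593 m/s; V²/2g = 0.1293 m
Re = 7.30×10^5, ε/D = 2.71×10^-6 → f = 0.01226 (Haaland)
Major: h_f = f(L/D)·V²/2g = 0.01226·786.8·0.1293 = 1.248 m
Minor: ΣK = 10.7; h_m = ΣK·V²/2g = 1.379 m
Total H_L = 1.248 + 1.379 = 2.626 m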